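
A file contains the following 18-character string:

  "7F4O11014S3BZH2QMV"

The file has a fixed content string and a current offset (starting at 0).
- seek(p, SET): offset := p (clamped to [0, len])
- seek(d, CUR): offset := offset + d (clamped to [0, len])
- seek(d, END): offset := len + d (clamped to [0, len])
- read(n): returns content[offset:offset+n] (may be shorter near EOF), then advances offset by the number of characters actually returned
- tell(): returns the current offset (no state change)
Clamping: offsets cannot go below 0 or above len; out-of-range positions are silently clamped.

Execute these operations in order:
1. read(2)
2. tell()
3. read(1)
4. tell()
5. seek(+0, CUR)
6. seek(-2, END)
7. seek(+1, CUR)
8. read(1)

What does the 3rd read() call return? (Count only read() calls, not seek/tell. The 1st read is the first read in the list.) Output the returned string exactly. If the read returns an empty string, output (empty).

After 1 (read(2)): returned '7F', offset=2
After 2 (tell()): offset=2
After 3 (read(1)): returned '4', offset=3
After 4 (tell()): offset=3
After 5 (seek(+0, CUR)): offset=3
After 6 (seek(-2, END)): offset=16
After 7 (seek(+1, CUR)): offset=17
After 8 (read(1)): returned 'V', offset=18

Answer: V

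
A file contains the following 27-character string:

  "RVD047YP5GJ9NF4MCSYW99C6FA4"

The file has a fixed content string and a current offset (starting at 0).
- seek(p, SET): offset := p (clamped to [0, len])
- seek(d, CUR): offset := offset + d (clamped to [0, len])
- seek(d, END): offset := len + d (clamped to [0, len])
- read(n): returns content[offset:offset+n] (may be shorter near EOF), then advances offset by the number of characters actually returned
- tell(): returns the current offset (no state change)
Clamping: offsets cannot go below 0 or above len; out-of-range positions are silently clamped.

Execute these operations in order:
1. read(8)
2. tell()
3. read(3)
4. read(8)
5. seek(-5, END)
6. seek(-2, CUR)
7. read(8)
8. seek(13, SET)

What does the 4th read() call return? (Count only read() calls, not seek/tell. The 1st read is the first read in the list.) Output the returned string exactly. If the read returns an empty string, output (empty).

Answer: 99C6FA4

Derivation:
After 1 (read(8)): returned 'RVD047YP', offset=8
After 2 (tell()): offset=8
After 3 (read(3)): returned '5GJ', offset=11
After 4 (read(8)): returned '9NF4MCSY', offset=19
After 5 (seek(-5, END)): offset=22
After 6 (seek(-2, CUR)): offset=20
After 7 (read(8)): returned '99C6FA4', offset=27
After 8 (seek(13, SET)): offset=13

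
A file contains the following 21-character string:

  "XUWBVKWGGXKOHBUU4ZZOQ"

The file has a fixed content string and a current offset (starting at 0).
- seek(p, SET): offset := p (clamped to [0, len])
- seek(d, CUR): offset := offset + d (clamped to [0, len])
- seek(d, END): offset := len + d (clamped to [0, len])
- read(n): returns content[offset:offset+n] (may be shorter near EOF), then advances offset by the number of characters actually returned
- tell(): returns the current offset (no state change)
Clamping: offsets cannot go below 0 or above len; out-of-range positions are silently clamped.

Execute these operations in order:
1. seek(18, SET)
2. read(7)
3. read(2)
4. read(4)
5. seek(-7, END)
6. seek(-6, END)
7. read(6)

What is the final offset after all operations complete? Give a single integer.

After 1 (seek(18, SET)): offset=18
After 2 (read(7)): returned 'ZOQ', offset=21
After 3 (read(2)): returned '', offset=21
After 4 (read(4)): returned '', offset=21
After 5 (seek(-7, END)): offset=14
After 6 (seek(-6, END)): offset=15
After 7 (read(6)): returned 'U4ZZOQ', offset=21

Answer: 21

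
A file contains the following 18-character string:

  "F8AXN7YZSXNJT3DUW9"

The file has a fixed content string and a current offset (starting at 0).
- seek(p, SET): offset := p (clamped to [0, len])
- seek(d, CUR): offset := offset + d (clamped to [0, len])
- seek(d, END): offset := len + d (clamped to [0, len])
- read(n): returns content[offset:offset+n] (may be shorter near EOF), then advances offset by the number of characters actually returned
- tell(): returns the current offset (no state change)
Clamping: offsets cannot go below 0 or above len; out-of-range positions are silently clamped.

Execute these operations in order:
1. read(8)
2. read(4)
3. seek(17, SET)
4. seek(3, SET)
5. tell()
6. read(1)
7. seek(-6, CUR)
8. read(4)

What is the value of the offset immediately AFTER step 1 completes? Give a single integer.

After 1 (read(8)): returned 'F8AXN7YZ', offset=8

Answer: 8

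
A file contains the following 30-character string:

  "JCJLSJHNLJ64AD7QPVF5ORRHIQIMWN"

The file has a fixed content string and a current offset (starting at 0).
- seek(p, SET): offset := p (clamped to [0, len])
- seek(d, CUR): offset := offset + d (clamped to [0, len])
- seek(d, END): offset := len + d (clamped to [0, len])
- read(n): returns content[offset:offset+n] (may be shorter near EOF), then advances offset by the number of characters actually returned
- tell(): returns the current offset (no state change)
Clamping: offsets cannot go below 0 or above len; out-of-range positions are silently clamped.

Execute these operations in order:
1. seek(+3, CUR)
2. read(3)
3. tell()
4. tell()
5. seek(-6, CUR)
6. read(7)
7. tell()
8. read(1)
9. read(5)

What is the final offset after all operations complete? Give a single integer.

Answer: 13

Derivation:
After 1 (seek(+3, CUR)): offset=3
After 2 (read(3)): returned 'LSJ', offset=6
After 3 (tell()): offset=6
After 4 (tell()): offset=6
After 5 (seek(-6, CUR)): offset=0
After 6 (read(7)): returned 'JCJLSJH', offset=7
After 7 (tell()): offset=7
After 8 (read(1)): returned 'N', offset=8
After 9 (read(5)): returned 'LJ64A', offset=13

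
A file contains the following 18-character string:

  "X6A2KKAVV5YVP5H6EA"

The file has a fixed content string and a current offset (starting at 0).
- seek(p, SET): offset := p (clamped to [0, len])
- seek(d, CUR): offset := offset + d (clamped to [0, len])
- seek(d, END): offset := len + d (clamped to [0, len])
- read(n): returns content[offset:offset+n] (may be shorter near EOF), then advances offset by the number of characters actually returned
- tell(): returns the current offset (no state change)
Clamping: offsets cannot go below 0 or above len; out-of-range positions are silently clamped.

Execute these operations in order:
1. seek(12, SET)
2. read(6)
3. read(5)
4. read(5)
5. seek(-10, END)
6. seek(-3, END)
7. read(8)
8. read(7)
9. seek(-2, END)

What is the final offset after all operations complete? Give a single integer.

After 1 (seek(12, SET)): offset=12
After 2 (read(6)): returned 'P5H6EA', offset=18
After 3 (read(5)): returned '', offset=18
After 4 (read(5)): returned '', offset=18
After 5 (seek(-10, END)): offset=8
After 6 (seek(-3, END)): offset=15
After 7 (read(8)): returned '6EA', offset=18
After 8 (read(7)): returned '', offset=18
After 9 (seek(-2, END)): offset=16

Answer: 16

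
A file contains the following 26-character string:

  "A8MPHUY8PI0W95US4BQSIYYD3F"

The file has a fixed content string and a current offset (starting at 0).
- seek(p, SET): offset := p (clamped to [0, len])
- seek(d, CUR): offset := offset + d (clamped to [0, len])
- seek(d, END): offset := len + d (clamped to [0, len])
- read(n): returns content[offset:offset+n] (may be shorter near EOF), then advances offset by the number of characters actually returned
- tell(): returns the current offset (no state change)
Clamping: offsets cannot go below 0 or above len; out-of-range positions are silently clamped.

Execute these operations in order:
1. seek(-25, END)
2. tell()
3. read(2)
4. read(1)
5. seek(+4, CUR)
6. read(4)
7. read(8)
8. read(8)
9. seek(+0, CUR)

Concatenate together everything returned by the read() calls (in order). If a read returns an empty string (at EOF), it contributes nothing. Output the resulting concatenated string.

After 1 (seek(-25, END)): offset=1
After 2 (tell()): offset=1
After 3 (read(2)): returned '8M', offset=3
After 4 (read(1)): returned 'P', offset=4
After 5 (seek(+4, CUR)): offset=8
After 6 (read(4)): returned 'PI0W', offset=12
After 7 (read(8)): returned '95US4BQS', offset=20
After 8 (read(8)): returned 'IYYD3F', offset=26
After 9 (seek(+0, CUR)): offset=26

Answer: 8MPPI0W95US4BQSIYYD3F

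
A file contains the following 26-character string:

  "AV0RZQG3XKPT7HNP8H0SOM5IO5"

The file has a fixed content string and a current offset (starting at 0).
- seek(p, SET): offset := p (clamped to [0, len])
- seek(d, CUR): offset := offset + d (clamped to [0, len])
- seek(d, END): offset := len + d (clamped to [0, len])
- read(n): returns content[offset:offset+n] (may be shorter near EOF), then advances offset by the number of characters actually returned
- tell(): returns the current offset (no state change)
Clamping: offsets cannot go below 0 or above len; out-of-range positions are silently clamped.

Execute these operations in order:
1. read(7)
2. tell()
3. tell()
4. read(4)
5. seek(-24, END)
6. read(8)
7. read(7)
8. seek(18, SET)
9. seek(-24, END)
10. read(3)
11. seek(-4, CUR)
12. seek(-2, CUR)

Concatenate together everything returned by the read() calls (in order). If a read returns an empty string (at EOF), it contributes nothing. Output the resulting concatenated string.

Answer: AV0RZQG3XKP0RZQG3XKPT7HNP80RZ

Derivation:
After 1 (read(7)): returned 'AV0RZQG', offset=7
After 2 (tell()): offset=7
After 3 (tell()): offset=7
After 4 (read(4)): returned '3XKP', offset=11
After 5 (seek(-24, END)): offset=2
After 6 (read(8)): returned '0RZQG3XK', offset=10
After 7 (read(7)): returned 'PT7HNP8', offset=17
After 8 (seek(18, SET)): offset=18
After 9 (seek(-24, END)): offset=2
After 10 (read(3)): returned '0RZ', offset=5
After 11 (seek(-4, CUR)): offset=1
After 12 (seek(-2, CUR)): offset=0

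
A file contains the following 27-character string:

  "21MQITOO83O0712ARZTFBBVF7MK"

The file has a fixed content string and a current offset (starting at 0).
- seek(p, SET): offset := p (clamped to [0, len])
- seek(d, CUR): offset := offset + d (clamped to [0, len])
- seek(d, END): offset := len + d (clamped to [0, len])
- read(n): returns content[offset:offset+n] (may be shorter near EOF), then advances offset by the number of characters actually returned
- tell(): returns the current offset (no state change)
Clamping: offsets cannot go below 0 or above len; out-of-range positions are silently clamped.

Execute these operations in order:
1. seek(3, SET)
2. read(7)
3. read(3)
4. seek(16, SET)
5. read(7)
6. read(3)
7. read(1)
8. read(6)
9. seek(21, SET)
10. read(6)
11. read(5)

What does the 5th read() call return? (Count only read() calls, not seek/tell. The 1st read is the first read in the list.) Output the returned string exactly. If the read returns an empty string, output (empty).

After 1 (seek(3, SET)): offset=3
After 2 (read(7)): returned 'QITOO83', offset=10
After 3 (read(3)): returned 'O07', offset=13
After 4 (seek(16, SET)): offset=16
After 5 (read(7)): returned 'RZTFBBV', offset=23
After 6 (read(3)): returned 'F7M', offset=26
After 7 (read(1)): returned 'K', offset=27
After 8 (read(6)): returned '', offset=27
After 9 (seek(21, SET)): offset=21
After 10 (read(6)): returned 'BVF7MK', offset=27
After 11 (read(5)): returned '', offset=27

Answer: K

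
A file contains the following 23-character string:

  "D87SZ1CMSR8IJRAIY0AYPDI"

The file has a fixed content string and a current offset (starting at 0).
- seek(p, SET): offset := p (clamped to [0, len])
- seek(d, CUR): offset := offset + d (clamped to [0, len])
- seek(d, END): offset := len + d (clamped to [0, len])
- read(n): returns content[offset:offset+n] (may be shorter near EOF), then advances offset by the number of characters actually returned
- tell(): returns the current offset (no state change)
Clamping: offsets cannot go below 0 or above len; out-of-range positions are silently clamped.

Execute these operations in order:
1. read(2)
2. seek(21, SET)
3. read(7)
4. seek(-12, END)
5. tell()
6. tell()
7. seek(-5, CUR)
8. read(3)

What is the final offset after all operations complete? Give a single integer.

Answer: 9

Derivation:
After 1 (read(2)): returned 'D8', offset=2
After 2 (seek(21, SET)): offset=21
After 3 (read(7)): returned 'DI', offset=23
After 4 (seek(-12, END)): offset=11
After 5 (tell()): offset=11
After 6 (tell()): offset=11
After 7 (seek(-5, CUR)): offset=6
After 8 (read(3)): returned 'CMS', offset=9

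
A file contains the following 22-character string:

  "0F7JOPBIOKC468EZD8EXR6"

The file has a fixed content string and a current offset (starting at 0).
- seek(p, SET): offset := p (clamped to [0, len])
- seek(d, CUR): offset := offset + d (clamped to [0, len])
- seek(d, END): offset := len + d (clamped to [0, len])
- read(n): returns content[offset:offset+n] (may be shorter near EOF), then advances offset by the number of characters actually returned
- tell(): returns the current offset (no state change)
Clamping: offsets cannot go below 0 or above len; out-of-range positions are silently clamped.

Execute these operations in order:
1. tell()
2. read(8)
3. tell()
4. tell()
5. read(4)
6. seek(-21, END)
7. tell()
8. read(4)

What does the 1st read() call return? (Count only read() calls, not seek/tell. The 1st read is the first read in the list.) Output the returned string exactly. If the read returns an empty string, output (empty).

Answer: 0F7JOPBI

Derivation:
After 1 (tell()): offset=0
After 2 (read(8)): returned '0F7JOPBI', offset=8
After 3 (tell()): offset=8
After 4 (tell()): offset=8
After 5 (read(4)): returned 'OKC4', offset=12
After 6 (seek(-21, END)): offset=1
After 7 (tell()): offset=1
After 8 (read(4)): returned 'F7JO', offset=5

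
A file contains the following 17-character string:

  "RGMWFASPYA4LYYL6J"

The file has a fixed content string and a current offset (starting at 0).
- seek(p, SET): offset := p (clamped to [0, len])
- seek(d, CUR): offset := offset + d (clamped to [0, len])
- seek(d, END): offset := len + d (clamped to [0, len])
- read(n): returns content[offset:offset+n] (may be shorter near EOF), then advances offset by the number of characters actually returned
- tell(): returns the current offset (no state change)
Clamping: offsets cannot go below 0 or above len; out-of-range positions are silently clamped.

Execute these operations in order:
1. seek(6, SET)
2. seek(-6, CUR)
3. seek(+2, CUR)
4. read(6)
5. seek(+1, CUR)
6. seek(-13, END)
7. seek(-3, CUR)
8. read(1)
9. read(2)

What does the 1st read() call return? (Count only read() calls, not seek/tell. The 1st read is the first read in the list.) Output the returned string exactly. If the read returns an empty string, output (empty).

After 1 (seek(6, SET)): offset=6
After 2 (seek(-6, CUR)): offset=0
After 3 (seek(+2, CUR)): offset=2
After 4 (read(6)): returned 'MWFASP', offset=8
After 5 (seek(+1, CUR)): offset=9
After 6 (seek(-13, END)): offset=4
After 7 (seek(-3, CUR)): offset=1
After 8 (read(1)): returned 'G', offset=2
After 9 (read(2)): returned 'MW', offset=4

Answer: MWFASP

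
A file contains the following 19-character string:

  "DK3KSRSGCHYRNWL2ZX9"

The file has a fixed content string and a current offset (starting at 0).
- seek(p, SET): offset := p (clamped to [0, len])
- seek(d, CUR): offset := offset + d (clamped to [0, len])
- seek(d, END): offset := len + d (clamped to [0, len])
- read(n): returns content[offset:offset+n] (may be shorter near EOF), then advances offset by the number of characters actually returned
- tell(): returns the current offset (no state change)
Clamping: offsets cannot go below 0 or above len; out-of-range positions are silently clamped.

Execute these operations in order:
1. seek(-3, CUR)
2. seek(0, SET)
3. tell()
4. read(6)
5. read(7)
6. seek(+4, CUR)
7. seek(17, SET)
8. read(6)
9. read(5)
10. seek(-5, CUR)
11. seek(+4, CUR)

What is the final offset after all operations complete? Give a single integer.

Answer: 18

Derivation:
After 1 (seek(-3, CUR)): offset=0
After 2 (seek(0, SET)): offset=0
After 3 (tell()): offset=0
After 4 (read(6)): returned 'DK3KSR', offset=6
After 5 (read(7)): returned 'SGCHYRN', offset=13
After 6 (seek(+4, CUR)): offset=17
After 7 (seek(17, SET)): offset=17
After 8 (read(6)): returned 'X9', offset=19
After 9 (read(5)): returned '', offset=19
After 10 (seek(-5, CUR)): offset=14
After 11 (seek(+4, CUR)): offset=18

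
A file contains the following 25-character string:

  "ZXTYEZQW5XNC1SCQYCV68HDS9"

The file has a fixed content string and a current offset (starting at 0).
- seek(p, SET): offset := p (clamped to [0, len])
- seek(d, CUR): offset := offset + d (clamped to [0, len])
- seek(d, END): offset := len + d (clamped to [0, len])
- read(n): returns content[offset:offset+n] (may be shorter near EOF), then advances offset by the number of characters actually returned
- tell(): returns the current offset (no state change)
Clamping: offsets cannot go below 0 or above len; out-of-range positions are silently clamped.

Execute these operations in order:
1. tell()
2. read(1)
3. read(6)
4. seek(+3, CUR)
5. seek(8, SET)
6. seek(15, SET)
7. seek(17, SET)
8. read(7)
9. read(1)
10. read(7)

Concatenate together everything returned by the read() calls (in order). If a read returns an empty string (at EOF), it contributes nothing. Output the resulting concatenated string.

After 1 (tell()): offset=0
After 2 (read(1)): returned 'Z', offset=1
After 3 (read(6)): returned 'XTYEZQ', offset=7
After 4 (seek(+3, CUR)): offset=10
After 5 (seek(8, SET)): offset=8
After 6 (seek(15, SET)): offset=15
After 7 (seek(17, SET)): offset=17
After 8 (read(7)): returned 'CV68HDS', offset=24
After 9 (read(1)): returned '9', offset=25
After 10 (read(7)): returned '', offset=25

Answer: ZXTYEZQCV68HDS9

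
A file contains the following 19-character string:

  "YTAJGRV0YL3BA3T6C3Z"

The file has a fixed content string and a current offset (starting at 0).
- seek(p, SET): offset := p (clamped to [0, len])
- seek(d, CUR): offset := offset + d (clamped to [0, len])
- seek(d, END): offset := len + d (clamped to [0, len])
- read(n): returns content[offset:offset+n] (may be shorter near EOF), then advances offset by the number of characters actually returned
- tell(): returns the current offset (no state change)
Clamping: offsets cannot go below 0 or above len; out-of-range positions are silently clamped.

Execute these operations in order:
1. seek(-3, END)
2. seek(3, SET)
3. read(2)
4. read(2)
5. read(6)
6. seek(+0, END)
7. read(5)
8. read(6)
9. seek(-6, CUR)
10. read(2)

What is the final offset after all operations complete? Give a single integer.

After 1 (seek(-3, END)): offset=16
After 2 (seek(3, SET)): offset=3
After 3 (read(2)): returned 'JG', offset=5
After 4 (read(2)): returned 'RV', offset=7
After 5 (read(6)): returned '0YL3BA', offset=13
After 6 (seek(+0, END)): offset=19
After 7 (read(5)): returned '', offset=19
After 8 (read(6)): returned '', offset=19
After 9 (seek(-6, CUR)): offset=13
After 10 (read(2)): returned '3T', offset=15

Answer: 15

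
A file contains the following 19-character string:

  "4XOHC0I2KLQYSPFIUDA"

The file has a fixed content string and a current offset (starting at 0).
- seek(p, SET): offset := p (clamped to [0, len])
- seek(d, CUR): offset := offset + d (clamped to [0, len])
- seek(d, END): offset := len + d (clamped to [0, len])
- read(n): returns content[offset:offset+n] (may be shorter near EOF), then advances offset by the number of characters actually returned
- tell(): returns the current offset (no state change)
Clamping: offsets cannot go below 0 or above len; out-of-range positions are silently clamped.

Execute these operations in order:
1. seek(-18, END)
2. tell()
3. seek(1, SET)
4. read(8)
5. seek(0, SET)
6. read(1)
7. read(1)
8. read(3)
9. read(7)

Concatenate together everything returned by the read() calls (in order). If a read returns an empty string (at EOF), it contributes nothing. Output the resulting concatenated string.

Answer: XOHC0I2K4XOHC0I2KLQY

Derivation:
After 1 (seek(-18, END)): offset=1
After 2 (tell()): offset=1
After 3 (seek(1, SET)): offset=1
After 4 (read(8)): returned 'XOHC0I2K', offset=9
After 5 (seek(0, SET)): offset=0
After 6 (read(1)): returned '4', offset=1
After 7 (read(1)): returned 'X', offset=2
After 8 (read(3)): returned 'OHC', offset=5
After 9 (read(7)): returned '0I2KLQY', offset=12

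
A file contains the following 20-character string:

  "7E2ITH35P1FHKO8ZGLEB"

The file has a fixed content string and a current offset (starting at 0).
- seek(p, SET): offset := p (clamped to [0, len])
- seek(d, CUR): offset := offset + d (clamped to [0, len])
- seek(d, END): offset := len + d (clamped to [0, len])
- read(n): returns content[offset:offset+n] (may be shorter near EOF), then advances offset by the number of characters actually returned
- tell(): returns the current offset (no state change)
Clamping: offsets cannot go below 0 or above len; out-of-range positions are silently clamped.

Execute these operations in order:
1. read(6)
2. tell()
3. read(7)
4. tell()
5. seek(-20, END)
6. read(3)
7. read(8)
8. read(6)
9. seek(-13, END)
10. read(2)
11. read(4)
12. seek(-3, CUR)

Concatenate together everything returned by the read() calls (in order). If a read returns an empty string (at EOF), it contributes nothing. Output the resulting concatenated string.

After 1 (read(6)): returned '7E2ITH', offset=6
After 2 (tell()): offset=6
After 3 (read(7)): returned '35P1FHK', offset=13
After 4 (tell()): offset=13
After 5 (seek(-20, END)): offset=0
After 6 (read(3)): returned '7E2', offset=3
After 7 (read(8)): returned 'ITH35P1F', offset=11
After 8 (read(6)): returned 'HKO8ZG', offset=17
After 9 (seek(-13, END)): offset=7
After 10 (read(2)): returned '5P', offset=9
After 11 (read(4)): returned '1FHK', offset=13
After 12 (seek(-3, CUR)): offset=10

Answer: 7E2ITH35P1FHK7E2ITH35P1FHKO8ZG5P1FHK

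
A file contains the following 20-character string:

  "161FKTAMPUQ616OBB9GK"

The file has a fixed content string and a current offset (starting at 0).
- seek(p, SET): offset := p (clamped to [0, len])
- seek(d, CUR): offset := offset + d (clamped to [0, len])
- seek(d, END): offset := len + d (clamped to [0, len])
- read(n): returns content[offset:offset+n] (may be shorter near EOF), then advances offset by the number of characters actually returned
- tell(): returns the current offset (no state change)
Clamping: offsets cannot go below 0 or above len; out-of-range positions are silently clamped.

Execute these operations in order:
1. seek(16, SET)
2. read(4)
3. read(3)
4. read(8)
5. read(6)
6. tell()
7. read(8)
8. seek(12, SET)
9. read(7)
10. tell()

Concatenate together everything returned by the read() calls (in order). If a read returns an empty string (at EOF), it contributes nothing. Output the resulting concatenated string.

After 1 (seek(16, SET)): offset=16
After 2 (read(4)): returned 'B9GK', offset=20
After 3 (read(3)): returned '', offset=20
After 4 (read(8)): returned '', offset=20
After 5 (read(6)): returned '', offset=20
After 6 (tell()): offset=20
After 7 (read(8)): returned '', offset=20
After 8 (seek(12, SET)): offset=12
After 9 (read(7)): returned '16OBB9G', offset=19
After 10 (tell()): offset=19

Answer: B9GK16OBB9G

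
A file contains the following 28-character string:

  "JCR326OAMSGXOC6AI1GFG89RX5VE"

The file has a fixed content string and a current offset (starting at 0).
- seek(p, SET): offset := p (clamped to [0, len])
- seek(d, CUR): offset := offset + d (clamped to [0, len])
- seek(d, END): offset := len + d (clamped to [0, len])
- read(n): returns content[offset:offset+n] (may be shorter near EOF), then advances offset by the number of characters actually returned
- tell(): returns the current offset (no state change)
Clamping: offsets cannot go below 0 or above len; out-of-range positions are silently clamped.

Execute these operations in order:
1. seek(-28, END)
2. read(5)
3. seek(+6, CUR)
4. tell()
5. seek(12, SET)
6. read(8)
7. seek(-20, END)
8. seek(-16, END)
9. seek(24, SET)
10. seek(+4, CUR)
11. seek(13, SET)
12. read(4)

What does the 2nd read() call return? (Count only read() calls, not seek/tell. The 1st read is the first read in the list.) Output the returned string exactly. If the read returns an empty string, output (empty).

Answer: OC6AI1GF

Derivation:
After 1 (seek(-28, END)): offset=0
After 2 (read(5)): returned 'JCR32', offset=5
After 3 (seek(+6, CUR)): offset=11
After 4 (tell()): offset=11
After 5 (seek(12, SET)): offset=12
After 6 (read(8)): returned 'OC6AI1GF', offset=20
After 7 (seek(-20, END)): offset=8
After 8 (seek(-16, END)): offset=12
After 9 (seek(24, SET)): offset=24
After 10 (seek(+4, CUR)): offset=28
After 11 (seek(13, SET)): offset=13
After 12 (read(4)): returned 'C6AI', offset=17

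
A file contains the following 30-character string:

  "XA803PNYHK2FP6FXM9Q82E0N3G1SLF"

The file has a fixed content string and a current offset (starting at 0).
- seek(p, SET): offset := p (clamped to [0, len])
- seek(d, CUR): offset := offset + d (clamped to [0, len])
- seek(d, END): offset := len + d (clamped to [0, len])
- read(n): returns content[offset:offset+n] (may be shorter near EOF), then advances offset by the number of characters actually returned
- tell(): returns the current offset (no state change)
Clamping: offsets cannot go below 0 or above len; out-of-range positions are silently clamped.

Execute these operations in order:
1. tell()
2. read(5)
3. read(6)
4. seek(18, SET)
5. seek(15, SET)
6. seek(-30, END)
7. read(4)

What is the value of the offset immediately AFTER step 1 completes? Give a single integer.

After 1 (tell()): offset=0

Answer: 0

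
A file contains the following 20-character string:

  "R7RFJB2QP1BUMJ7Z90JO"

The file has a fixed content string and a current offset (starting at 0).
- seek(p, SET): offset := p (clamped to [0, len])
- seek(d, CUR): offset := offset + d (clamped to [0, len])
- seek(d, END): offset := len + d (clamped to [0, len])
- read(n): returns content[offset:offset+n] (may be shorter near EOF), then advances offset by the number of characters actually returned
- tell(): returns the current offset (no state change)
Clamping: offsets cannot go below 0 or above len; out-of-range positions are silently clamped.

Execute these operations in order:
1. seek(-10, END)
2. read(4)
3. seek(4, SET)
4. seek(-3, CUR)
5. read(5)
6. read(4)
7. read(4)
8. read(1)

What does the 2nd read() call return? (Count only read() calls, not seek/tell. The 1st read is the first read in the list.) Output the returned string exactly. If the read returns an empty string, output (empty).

After 1 (seek(-10, END)): offset=10
After 2 (read(4)): returned 'BUMJ', offset=14
After 3 (seek(4, SET)): offset=4
After 4 (seek(-3, CUR)): offset=1
After 5 (read(5)): returned '7RFJB', offset=6
After 6 (read(4)): returned '2QP1', offset=10
After 7 (read(4)): returned 'BUMJ', offset=14
After 8 (read(1)): returned '7', offset=15

Answer: 7RFJB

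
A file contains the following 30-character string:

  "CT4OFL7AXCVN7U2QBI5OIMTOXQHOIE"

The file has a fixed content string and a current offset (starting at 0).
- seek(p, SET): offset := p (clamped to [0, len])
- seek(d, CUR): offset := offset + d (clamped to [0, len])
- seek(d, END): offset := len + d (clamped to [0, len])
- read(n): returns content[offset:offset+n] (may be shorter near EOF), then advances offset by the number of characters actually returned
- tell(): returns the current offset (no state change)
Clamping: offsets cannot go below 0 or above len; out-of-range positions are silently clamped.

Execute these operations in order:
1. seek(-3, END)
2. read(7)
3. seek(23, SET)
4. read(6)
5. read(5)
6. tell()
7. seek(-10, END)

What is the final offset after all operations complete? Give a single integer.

After 1 (seek(-3, END)): offset=27
After 2 (read(7)): returned 'OIE', offset=30
After 3 (seek(23, SET)): offset=23
After 4 (read(6)): returned 'OXQHOI', offset=29
After 5 (read(5)): returned 'E', offset=30
After 6 (tell()): offset=30
After 7 (seek(-10, END)): offset=20

Answer: 20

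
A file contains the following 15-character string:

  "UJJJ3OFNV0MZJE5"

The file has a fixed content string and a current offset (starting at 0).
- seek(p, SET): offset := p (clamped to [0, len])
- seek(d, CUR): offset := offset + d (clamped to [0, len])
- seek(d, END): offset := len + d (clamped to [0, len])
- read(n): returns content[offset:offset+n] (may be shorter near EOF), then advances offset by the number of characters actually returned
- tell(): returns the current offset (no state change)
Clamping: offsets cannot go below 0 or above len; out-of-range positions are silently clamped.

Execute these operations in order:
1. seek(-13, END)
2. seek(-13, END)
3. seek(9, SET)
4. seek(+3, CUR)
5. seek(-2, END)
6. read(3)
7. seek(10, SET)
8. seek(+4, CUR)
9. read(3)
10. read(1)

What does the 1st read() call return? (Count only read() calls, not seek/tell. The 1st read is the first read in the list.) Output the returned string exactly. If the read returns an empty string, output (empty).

Answer: E5

Derivation:
After 1 (seek(-13, END)): offset=2
After 2 (seek(-13, END)): offset=2
After 3 (seek(9, SET)): offset=9
After 4 (seek(+3, CUR)): offset=12
After 5 (seek(-2, END)): offset=13
After 6 (read(3)): returned 'E5', offset=15
After 7 (seek(10, SET)): offset=10
After 8 (seek(+4, CUR)): offset=14
After 9 (read(3)): returned '5', offset=15
After 10 (read(1)): returned '', offset=15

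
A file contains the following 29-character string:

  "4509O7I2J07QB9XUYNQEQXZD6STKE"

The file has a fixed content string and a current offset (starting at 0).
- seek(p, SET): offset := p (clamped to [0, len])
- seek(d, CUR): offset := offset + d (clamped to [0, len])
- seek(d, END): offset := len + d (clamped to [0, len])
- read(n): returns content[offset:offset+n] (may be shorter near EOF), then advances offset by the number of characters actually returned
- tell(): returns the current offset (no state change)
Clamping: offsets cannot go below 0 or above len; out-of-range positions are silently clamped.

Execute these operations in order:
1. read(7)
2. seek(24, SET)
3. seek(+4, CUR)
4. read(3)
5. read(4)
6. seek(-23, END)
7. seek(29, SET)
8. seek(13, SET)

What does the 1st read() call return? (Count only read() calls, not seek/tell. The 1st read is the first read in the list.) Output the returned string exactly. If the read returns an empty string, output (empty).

Answer: 4509O7I

Derivation:
After 1 (read(7)): returned '4509O7I', offset=7
After 2 (seek(24, SET)): offset=24
After 3 (seek(+4, CUR)): offset=28
After 4 (read(3)): returned 'E', offset=29
After 5 (read(4)): returned '', offset=29
After 6 (seek(-23, END)): offset=6
After 7 (seek(29, SET)): offset=29
After 8 (seek(13, SET)): offset=13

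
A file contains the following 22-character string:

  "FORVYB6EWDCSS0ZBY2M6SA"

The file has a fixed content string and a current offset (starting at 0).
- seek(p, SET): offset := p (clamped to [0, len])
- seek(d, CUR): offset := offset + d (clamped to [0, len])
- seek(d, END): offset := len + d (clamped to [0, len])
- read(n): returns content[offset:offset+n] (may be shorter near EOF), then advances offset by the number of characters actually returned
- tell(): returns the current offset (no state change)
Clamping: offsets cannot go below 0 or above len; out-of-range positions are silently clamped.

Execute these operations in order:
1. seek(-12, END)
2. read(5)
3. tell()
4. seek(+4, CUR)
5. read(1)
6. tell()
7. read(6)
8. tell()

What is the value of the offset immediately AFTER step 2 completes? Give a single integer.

Answer: 15

Derivation:
After 1 (seek(-12, END)): offset=10
After 2 (read(5)): returned 'CSS0Z', offset=15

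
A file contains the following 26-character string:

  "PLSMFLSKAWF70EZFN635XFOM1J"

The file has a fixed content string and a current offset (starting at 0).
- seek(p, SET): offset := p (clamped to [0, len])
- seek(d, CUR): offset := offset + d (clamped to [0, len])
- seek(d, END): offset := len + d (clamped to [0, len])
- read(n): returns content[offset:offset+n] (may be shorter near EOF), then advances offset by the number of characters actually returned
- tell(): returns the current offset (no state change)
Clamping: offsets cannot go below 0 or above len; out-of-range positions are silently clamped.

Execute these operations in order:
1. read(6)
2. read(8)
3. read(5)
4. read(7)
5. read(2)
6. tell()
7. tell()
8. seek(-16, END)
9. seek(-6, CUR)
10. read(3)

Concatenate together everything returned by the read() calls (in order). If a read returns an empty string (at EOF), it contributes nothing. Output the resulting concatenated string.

Answer: PLSMFLSKAWF70EZFN635XFOM1JFLS

Derivation:
After 1 (read(6)): returned 'PLSMFL', offset=6
After 2 (read(8)): returned 'SKAWF70E', offset=14
After 3 (read(5)): returned 'ZFN63', offset=19
After 4 (read(7)): returned '5XFOM1J', offset=26
After 5 (read(2)): returned '', offset=26
After 6 (tell()): offset=26
After 7 (tell()): offset=26
After 8 (seek(-16, END)): offset=10
After 9 (seek(-6, CUR)): offset=4
After 10 (read(3)): returned 'FLS', offset=7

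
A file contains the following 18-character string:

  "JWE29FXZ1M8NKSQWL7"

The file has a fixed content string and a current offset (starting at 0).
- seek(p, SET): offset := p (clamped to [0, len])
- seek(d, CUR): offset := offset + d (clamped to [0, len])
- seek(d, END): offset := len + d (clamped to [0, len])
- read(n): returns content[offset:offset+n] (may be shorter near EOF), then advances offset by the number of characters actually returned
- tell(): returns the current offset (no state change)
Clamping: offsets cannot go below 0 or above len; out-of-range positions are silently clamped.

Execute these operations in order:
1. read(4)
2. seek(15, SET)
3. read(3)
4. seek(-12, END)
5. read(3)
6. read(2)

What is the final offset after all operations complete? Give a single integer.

Answer: 11

Derivation:
After 1 (read(4)): returned 'JWE2', offset=4
After 2 (seek(15, SET)): offset=15
After 3 (read(3)): returned 'WL7', offset=18
After 4 (seek(-12, END)): offset=6
After 5 (read(3)): returned 'XZ1', offset=9
After 6 (read(2)): returned 'M8', offset=11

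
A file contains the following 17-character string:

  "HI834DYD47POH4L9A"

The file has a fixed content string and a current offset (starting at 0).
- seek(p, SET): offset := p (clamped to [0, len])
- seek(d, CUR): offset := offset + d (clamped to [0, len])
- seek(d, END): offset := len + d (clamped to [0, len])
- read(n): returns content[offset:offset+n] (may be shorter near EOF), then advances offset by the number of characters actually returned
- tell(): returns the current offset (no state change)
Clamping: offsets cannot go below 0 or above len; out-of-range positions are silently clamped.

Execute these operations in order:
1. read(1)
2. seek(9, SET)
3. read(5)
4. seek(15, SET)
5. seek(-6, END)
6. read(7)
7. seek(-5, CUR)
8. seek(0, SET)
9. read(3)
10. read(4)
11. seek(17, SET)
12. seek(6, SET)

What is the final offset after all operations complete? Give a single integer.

Answer: 6

Derivation:
After 1 (read(1)): returned 'H', offset=1
After 2 (seek(9, SET)): offset=9
After 3 (read(5)): returned '7POH4', offset=14
After 4 (seek(15, SET)): offset=15
After 5 (seek(-6, END)): offset=11
After 6 (read(7)): returned 'OH4L9A', offset=17
After 7 (seek(-5, CUR)): offset=12
After 8 (seek(0, SET)): offset=0
After 9 (read(3)): returned 'HI8', offset=3
After 10 (read(4)): returned '34DY', offset=7
After 11 (seek(17, SET)): offset=17
After 12 (seek(6, SET)): offset=6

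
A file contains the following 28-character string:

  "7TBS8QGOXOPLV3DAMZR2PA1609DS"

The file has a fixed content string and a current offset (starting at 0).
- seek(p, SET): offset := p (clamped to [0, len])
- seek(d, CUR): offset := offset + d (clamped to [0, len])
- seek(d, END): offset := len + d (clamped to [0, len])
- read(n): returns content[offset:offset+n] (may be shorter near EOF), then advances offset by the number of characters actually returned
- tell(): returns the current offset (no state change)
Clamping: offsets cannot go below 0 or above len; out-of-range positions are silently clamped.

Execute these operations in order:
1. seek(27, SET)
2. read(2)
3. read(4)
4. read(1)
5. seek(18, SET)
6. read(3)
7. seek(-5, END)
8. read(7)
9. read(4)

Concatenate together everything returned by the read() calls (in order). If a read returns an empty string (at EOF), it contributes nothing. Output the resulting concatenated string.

Answer: SR2P609DS

Derivation:
After 1 (seek(27, SET)): offset=27
After 2 (read(2)): returned 'S', offset=28
After 3 (read(4)): returned '', offset=28
After 4 (read(1)): returned '', offset=28
After 5 (seek(18, SET)): offset=18
After 6 (read(3)): returned 'R2P', offset=21
After 7 (seek(-5, END)): offset=23
After 8 (read(7)): returned '609DS', offset=28
After 9 (read(4)): returned '', offset=28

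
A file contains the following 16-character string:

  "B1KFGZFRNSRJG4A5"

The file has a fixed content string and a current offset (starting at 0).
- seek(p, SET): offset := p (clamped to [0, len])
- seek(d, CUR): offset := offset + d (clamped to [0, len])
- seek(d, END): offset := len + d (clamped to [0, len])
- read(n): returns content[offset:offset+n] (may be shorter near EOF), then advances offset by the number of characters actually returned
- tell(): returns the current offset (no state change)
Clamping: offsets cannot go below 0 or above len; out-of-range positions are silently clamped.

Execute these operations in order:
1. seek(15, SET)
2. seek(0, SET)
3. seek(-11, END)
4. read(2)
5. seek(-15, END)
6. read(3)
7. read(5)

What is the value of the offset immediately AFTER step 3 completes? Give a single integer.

Answer: 5

Derivation:
After 1 (seek(15, SET)): offset=15
After 2 (seek(0, SET)): offset=0
After 3 (seek(-11, END)): offset=5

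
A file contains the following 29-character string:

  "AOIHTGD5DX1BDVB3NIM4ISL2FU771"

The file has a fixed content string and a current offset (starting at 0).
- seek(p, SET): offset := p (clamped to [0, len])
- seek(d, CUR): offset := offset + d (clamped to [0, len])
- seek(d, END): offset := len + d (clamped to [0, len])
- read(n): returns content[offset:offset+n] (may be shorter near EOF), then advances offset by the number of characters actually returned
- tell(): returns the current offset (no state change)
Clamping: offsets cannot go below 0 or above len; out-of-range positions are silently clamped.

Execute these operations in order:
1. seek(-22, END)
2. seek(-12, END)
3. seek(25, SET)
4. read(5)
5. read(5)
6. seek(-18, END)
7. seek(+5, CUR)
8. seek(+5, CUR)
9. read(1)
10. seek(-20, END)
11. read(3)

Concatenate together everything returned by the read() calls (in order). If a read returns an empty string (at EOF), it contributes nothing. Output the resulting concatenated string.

Answer: U771SX1B

Derivation:
After 1 (seek(-22, END)): offset=7
After 2 (seek(-12, END)): offset=17
After 3 (seek(25, SET)): offset=25
After 4 (read(5)): returned 'U771', offset=29
After 5 (read(5)): returned '', offset=29
After 6 (seek(-18, END)): offset=11
After 7 (seek(+5, CUR)): offset=16
After 8 (seek(+5, CUR)): offset=21
After 9 (read(1)): returned 'S', offset=22
After 10 (seek(-20, END)): offset=9
After 11 (read(3)): returned 'X1B', offset=12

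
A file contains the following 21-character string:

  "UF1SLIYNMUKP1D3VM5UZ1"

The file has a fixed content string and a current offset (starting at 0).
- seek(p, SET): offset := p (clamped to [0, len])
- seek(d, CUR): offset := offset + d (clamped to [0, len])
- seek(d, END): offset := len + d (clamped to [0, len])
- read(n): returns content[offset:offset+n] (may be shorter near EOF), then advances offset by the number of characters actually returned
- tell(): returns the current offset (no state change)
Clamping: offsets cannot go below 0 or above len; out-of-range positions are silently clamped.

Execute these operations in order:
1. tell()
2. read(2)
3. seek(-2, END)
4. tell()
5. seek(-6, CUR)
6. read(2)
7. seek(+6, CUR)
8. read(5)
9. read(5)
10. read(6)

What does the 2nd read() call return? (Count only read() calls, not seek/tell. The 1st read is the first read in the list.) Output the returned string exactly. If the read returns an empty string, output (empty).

Answer: D3

Derivation:
After 1 (tell()): offset=0
After 2 (read(2)): returned 'UF', offset=2
After 3 (seek(-2, END)): offset=19
After 4 (tell()): offset=19
After 5 (seek(-6, CUR)): offset=13
After 6 (read(2)): returned 'D3', offset=15
After 7 (seek(+6, CUR)): offset=21
After 8 (read(5)): returned '', offset=21
After 9 (read(5)): returned '', offset=21
After 10 (read(6)): returned '', offset=21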